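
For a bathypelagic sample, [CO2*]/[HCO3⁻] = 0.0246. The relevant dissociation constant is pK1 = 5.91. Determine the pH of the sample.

pH = 7.52

From K1 = [H⁺][HCO3⁻]/[CO2*]:  pH = pK1 − log₁₀([CO2*]/[HCO3⁻])
log₁₀(0.0246) = -1.609
pH = 5.91 − (-1.609) = 7.52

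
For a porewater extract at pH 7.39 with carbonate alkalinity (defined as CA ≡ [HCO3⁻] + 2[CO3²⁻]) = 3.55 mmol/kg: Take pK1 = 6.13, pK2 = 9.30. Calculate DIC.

DIC = 3.70 mmol/kg

CA = [HCO3⁻] + 2[CO3²⁻] = (α₁ + 2α₂)·DIC
At pH 7.39: [H⁺]/K1 = 10^-1.26 = 0.054954, K2/[H⁺] = 10^-1.91 = 0.012303
α₁ = 1/(1 + 0.054954 + 0.012303) = 1/1.0673 = 0.9370; α₂ = α₁·K2/[H⁺] = 0.01153
α₁ + 2α₂ = 0.9600
DIC = CA / (α₁ + 2α₂) = 3.55 / 0.9600 = 3.70 mmol/kg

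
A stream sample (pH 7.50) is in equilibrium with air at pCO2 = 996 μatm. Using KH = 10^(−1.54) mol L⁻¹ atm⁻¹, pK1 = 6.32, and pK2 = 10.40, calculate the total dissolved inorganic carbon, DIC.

DIC = 0.464 mmol/L

[CO2*] = KH · pCO2 = 10^(−1.54) × 996×10^-6 = 2.872×10^-5 mol/L
α₀ = 1/(1 + K1/[H⁺] + K1K2/[H⁺]²) = 1/(1 + 10^+1.18 + 10^-1.72) = 0.06190
DIC = [CO2*]/α₀ = 2.872×10^-5 / 0.06190 = 0.464 mmol/L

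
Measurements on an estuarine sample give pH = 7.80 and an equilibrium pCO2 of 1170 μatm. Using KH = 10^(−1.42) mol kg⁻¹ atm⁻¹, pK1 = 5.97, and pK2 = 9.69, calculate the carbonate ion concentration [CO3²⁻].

[CO3²⁻] = 0.0387 mmol/kg

[CO2*] = KH · pCO2 = 10^(−1.42) × 1170×10^-6 = 4.448×10^-5 mol/kg
α₀ = 1/(1 + K1/[H⁺] + K1K2/[H⁺]²) = 1/(1 + 10^+1.83 + 10^-0.06) = 0.01439
DIC = [CO2*]/α₀ = 4.448×10^-5 / 0.01439 = 3.091 mmol/kg
[CO3²⁻] = α₂·DIC; α₂ = 0.01254, so [CO3²⁻] = 0.01254 × 3.091 = 0.0387 mmol/kg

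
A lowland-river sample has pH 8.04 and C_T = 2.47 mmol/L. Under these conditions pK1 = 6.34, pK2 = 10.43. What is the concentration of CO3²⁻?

[CO3²⁻] = 9.83 μmol/L

α₂ = 1 / (1 + [H⁺]/K2 + [H⁺]²/(K1K2)) = 1 / (1 + 10^+2.39 + 10^+0.69)
   = 1 / (1 + 245.47 + 4.8978) = 1/251.37 = 0.003978
[CO3²⁻] = α₂ × DIC = 0.003978 × 2.47 = 0.00983 mmol/L = 9.83 μmol/L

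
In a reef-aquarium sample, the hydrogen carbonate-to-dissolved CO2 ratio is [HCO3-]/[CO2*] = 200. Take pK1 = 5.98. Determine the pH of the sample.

From K1 = [H⁺][HCO3-]/[CO2*]:  pH = pK1 + log₁₀([HCO3-]/[CO2*])
log₁₀(200) = +2.301
pH = 5.98 + (+2.301) = 8.28

pH = 8.28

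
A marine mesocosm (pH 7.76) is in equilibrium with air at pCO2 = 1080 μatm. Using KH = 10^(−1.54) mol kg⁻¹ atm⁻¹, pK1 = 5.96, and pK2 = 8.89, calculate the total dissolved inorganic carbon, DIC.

[CO2*] = KH · pCO2 = 10^(−1.54) × 1080×10^-6 = 3.115×10^-5 mol/kg
α₀ = 1/(1 + K1/[H⁺] + K1K2/[H⁺]²) = 1/(1 + 10^+1.80 + 10^+0.67) = 0.01454
DIC = [CO2*]/α₀ = 3.115×10^-5 / 0.01454 = 2.14 mmol/kg

DIC = 2.14 mmol/kg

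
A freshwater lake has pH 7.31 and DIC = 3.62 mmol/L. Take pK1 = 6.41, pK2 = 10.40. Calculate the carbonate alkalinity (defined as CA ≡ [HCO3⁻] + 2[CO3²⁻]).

CA = 3.22 mmol/L

CA = [HCO3⁻] + 2[CO3²⁻] = (α₁ + 2α₂)·DIC
At pH 7.31: [H⁺]/K1 = 10^-0.90 = 0.12589, K2/[H⁺] = 10^-3.09 = 0.00081283
α₁ = 1/(1 + 0.12589 + 0.00081283) = 1/1.1267 = 0.8875; α₂ = α₁·K2/[H⁺] = 0.0007214
α₁ + 2α₂ = 0.8890
CA = 0.8890 × 3.62 = 3.22 mmol/L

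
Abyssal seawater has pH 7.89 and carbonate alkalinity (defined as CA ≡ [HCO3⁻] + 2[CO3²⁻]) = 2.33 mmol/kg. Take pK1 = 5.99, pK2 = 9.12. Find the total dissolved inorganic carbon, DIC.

CA = [HCO3⁻] + 2[CO3²⁻] = (α₁ + 2α₂)·DIC
At pH 7.89: [H⁺]/K1 = 10^-1.90 = 0.012589, K2/[H⁺] = 10^-1.23 = 0.058884
α₁ = 1/(1 + 0.012589 + 0.058884) = 1/1.0715 = 0.9333; α₂ = α₁·K2/[H⁺] = 0.05496
α₁ + 2α₂ = 1.0432
DIC = CA / (α₁ + 2α₂) = 2.33 / 1.0432 = 2.23 mmol/kg

DIC = 2.23 mmol/kg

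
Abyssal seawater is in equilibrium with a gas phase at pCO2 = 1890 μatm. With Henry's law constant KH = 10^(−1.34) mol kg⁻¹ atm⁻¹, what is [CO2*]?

[CO2*] = 86.4 μmol/kg

KH = 10^(−1.34) = 4.571×10^-2 mol kg⁻¹ atm⁻¹
[CO2*] = KH · pCO2 = 4.571×10^-2 × 1890×10^-6 atm = 8.64×10^-5 mol/kg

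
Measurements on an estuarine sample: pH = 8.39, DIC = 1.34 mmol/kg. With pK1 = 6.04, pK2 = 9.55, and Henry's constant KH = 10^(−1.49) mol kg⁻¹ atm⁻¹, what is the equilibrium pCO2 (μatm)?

pCO2 = 172 μatm

α₀ = 1 / (1 + K1/[H⁺] + K1K2/[H⁺]²) = 1 / (1 + 10^+2.35 + 10^+1.19)
   = 1 / (1 + 223.87 + 15.488) = 1/240.36 = 0.004160
[CO2*] = α₀ × DIC = 0.004160 × 1.34 = 0.005575 mmol/kg = 5.575 μmol/kg
pCO2 = [CO2*]/KH = 5.575×10^-6 / 3.236×10^-2 = 172 μatm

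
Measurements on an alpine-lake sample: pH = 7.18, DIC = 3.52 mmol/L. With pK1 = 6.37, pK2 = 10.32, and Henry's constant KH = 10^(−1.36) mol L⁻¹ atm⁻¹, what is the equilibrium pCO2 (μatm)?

pCO2 = 1.08×10^4 μatm

α₀ = 1 / (1 + K1/[H⁺] + K1K2/[H⁺]²) = 1 / (1 + 10^+0.81 + 10^-2.33)
   = 1 / (1 + 6.4565 + 0.0046774) = 1/7.4612 = 0.1340
[CO2*] = α₀ × DIC = 0.1340 × 3.52 = 0.4718 mmol/L
pCO2 = [CO2*]/KH = 4.718×10^-4 / 4.365×10^-2 = 1.08×10^4 μatm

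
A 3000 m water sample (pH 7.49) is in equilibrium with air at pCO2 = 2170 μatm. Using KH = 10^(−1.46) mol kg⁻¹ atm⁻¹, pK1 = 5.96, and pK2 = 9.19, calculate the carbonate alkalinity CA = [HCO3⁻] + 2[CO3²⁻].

CA = 2.65 mmol/kg

[CO2*] = KH · pCO2 = 10^(−1.46) × 2170×10^-6 = 7.524×10^-5 mol/kg
α₀ = 1/(1 + K1/[H⁺] + K1K2/[H⁺]²) = 1/(1 + 10^+1.53 + 10^-0.17) = 0.02812
DIC = [CO2*]/α₀ = 7.524×10^-5 / 0.02812 = 2.676 mmol/kg
CA = (α₁ + 2α₂)·DIC = (0.9529 + 2×0.01901) × 2.676 = 2.65 mmol/kg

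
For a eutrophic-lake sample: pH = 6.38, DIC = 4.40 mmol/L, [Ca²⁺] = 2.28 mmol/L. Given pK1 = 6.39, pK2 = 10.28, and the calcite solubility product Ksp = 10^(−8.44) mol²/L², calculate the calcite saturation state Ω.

Ω = 0.172

α₂ = 1 / (1 + [H⁺]/K2 + [H⁺]²/(K1K2)) = 1 / (1 + 10^+3.90 + 10^+3.91)
   = 1 / (1 + 7943.3 + 8128.3) = 1/1.6073×10^4 = 6.222×10^-5
[CO3²⁻] = α₂ × DIC = 6.222×10^-5 × 4.40 = 0.0002738 mmol/L = 0.2738 μmol/L
Ksp = 10^(−8.44) = 3.631×10^-9
Ω = [Ca²⁺][CO3²⁻]/Ksp = (2.28×10^-3)(2.738×10^-7) / 3.631×10^-9 = 0.172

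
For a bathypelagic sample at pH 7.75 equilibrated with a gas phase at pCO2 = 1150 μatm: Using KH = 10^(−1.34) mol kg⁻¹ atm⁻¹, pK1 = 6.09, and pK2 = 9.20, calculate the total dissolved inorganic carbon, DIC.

[CO2*] = KH · pCO2 = 10^(−1.34) × 1150×10^-6 = 5.257×10^-5 mol/kg
α₀ = 1/(1 + K1/[H⁺] + K1K2/[H⁺]²) = 1/(1 + 10^+1.66 + 10^+0.21) = 0.02069
DIC = [CO2*]/α₀ = 5.257×10^-5 / 0.02069 = 2.54 mmol/kg

DIC = 2.54 mmol/kg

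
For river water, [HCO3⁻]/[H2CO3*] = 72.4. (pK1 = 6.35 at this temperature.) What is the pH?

From K1 = [H⁺][HCO3⁻]/[H2CO3*]:  pH = pK1 + log₁₀([HCO3⁻]/[H2CO3*])
log₁₀(72.4) = +1.860
pH = 6.35 + (+1.860) = 8.21

pH = 8.21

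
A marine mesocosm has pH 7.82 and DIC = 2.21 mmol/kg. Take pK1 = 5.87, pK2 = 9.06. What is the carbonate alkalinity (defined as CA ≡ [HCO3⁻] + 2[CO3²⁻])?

CA = 2.31 mmol/kg

CA = [HCO3⁻] + 2[CO3²⁻] = (α₁ + 2α₂)·DIC
At pH 7.82: [H⁺]/K1 = 10^-1.95 = 0.011220, K2/[H⁺] = 10^-1.24 = 0.057544
α₁ = 1/(1 + 0.011220 + 0.057544) = 1/1.0688 = 0.9357; α₂ = α₁·K2/[H⁺] = 0.05384
α₁ + 2α₂ = 1.0433
CA = 1.0433 × 2.21 = 2.31 mmol/kg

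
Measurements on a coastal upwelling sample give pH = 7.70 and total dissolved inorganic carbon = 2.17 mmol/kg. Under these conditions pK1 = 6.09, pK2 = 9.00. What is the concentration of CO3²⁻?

[CO3²⁻] = 0.101 mmol/kg

α₂ = 1 / (1 + [H⁺]/K2 + [H⁺]²/(K1K2)) = 1 / (1 + 10^+1.30 + 10^-0.31)
   = 1 / (1 + 19.953 + 0.48978) = 1/21.442 = 0.04664
[CO3²⁻] = α₂ × DIC = 0.04664 × 2.17 = 0.101 mmol/kg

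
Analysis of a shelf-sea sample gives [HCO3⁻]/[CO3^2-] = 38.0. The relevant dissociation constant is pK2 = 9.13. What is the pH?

pH = 7.55

From K2 = [H⁺][CO3^2-]/[HCO3⁻]:  pH = pK2 − log₁₀([HCO3⁻]/[CO3^2-])
log₁₀(38.0) = +1.580
pH = 9.13 − (+1.580) = 7.55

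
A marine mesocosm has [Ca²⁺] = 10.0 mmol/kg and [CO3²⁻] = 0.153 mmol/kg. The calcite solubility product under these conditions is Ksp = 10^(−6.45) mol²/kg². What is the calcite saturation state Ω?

Ω = 4.31

Ksp = 10^(−6.45) = 3.548×10^-7
Ω = [Ca²⁺][CO3²⁻]/Ksp = (10.0×10^-3)(0.153×10^-3) / 3.548×10^-7 = 4.31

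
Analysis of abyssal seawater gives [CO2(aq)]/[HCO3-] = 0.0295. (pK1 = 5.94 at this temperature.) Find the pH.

pH = 7.47

From K1 = [H⁺][HCO3-]/[CO2(aq)]:  pH = pK1 − log₁₀([CO2(aq)]/[HCO3-])
log₁₀(0.0295) = -1.530
pH = 5.94 − (-1.530) = 7.47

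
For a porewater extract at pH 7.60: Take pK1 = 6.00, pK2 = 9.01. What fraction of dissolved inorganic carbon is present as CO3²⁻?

α₂ = 1 / (1 + [H⁺]/K2 + [H⁺]²/(K1K2)) = 1 / (1 + 10^+1.41 + 10^-0.19)
   = 1 / (1 + 25.704 + 0.64565) = 1/27.350 = 0.03656

α₂ = 0.0366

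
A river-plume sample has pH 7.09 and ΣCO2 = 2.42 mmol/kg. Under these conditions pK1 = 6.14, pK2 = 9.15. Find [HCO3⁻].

[HCO3⁻] = 2.16 mmol/kg

α₁ = 1 / (1 + [H⁺]/K1 + K2/[H⁺]) = 1 / (1 + 10^-0.95 + 10^-2.06)
   = 1 / (1 + 0.11220 + 0.0087096) = 1/1.1209 = 0.8921
[HCO3⁻] = α₁ × DIC = 0.8921 × 2.42 = 2.16 mmol/kg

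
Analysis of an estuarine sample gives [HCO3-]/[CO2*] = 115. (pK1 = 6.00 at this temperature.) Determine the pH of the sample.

pH = 8.06

From K1 = [H⁺][HCO3-]/[CO2*]:  pH = pK1 + log₁₀([HCO3-]/[CO2*])
log₁₀(115) = +2.061
pH = 6.00 + (+2.061) = 8.06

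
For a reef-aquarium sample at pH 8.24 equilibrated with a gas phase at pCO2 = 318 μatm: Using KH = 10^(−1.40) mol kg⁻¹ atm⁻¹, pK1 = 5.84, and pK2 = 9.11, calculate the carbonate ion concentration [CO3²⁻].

[CO3²⁻] = 0.429 mmol/kg

[CO2*] = KH · pCO2 = 10^(−1.40) × 318×10^-6 = 1.266×10^-5 mol/kg
α₀ = 1/(1 + K1/[H⁺] + K1K2/[H⁺]²) = 1/(1 + 10^+2.40 + 10^+1.53) = 0.003496
DIC = [CO2*]/α₀ = 1.266×10^-5 / 0.003496 = 3.622 mmol/kg
[CO3²⁻] = α₂·DIC; α₂ = 0.1184, so [CO3²⁻] = 0.1184 × 3.622 = 0.429 mmol/kg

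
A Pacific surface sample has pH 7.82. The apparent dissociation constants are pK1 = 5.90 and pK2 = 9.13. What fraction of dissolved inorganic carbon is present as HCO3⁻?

α₁ = 0.943

α₁ = 1 / (1 + [H⁺]/K1 + K2/[H⁺]) = 1 / (1 + 10^-1.92 + 10^-1.31)
   = 1 / (1 + 0.012023 + 0.048978) = 1/1.0610 = 0.9425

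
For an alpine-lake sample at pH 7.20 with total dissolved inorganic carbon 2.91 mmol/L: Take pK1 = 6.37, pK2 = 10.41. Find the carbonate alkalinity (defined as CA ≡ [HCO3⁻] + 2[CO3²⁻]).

CA = [HCO3⁻] + 2[CO3²⁻] = (α₁ + 2α₂)·DIC
At pH 7.20: [H⁺]/K1 = 10^-0.83 = 0.14791, K2/[H⁺] = 10^-3.21 = 0.00061660
α₁ = 1/(1 + 0.14791 + 0.00061660) = 1/1.1485 = 0.8707; α₂ = α₁·K2/[H⁺] = 0.0005369
α₁ + 2α₂ = 0.8718
CA = 0.8718 × 2.91 = 2.54 mmol/L

CA = 2.54 mmol/L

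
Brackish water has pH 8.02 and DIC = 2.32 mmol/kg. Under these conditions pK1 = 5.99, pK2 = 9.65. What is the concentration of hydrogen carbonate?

α₁ = 1 / (1 + [H⁺]/K1 + K2/[H⁺]) = 1 / (1 + 10^-2.03 + 10^-1.63)
   = 1 / (1 + 0.0093325 + 0.023442) = 1/1.0328 = 0.9683
[HCO3⁻] = α₁ × DIC = 0.9683 × 2.32 = 2.25 mmol/kg

[HCO3⁻] = 2.25 mmol/kg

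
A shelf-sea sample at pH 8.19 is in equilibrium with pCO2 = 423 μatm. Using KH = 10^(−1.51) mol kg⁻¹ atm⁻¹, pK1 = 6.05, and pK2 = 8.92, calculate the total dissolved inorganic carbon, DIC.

DIC = 2.15 mmol/kg

[CO2*] = KH · pCO2 = 10^(−1.51) × 423×10^-6 = 1.307×10^-5 mol/kg
α₀ = 1/(1 + K1/[H⁺] + K1K2/[H⁺]²) = 1/(1 + 10^+2.14 + 10^+1.41) = 0.006070
DIC = [CO2*]/α₀ = 1.307×10^-5 / 0.006070 = 2.15 mmol/kg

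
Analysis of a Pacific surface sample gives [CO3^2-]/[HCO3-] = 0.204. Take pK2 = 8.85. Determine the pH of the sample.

From K2 = [H⁺][CO3^2-]/[HCO3-]:  pH = pK2 + log₁₀([CO3^2-]/[HCO3-])
log₁₀(0.204) = -0.690
pH = 8.85 + (-0.690) = 8.16

pH = 8.16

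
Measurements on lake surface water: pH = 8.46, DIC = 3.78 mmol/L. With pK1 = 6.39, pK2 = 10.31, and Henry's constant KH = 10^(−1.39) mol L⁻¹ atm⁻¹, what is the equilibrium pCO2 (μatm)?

pCO2 = 772 μatm

α₀ = 1 / (1 + K1/[H⁺] + K1K2/[H⁺]²) = 1 / (1 + 10^+2.07 + 10^+0.22)
   = 1 / (1 + 117.49 + 1.6596) = 1/120.15 = 0.008323
[CO2*] = α₀ × DIC = 0.008323 × 3.78 = 0.03146 mmol/L
pCO2 = [CO2*]/KH = 3.146×10^-5 / 4.074×10^-2 = 772 μatm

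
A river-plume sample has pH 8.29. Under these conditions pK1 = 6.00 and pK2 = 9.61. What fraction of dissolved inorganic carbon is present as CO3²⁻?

α₂ = 0.0455

α₂ = 1 / (1 + [H⁺]/K2 + [H⁺]²/(K1K2)) = 1 / (1 + 10^+1.32 + 10^-0.97)
   = 1 / (1 + 20.893 + 0.10715) = 1/22.000 = 0.04545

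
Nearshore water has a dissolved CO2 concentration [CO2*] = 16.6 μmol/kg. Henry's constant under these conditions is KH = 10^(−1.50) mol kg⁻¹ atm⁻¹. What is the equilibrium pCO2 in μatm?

pCO2 = 525 μatm

KH = 10^(−1.50) = 3.162×10^-2 mol kg⁻¹ atm⁻¹
pCO2 = [CO2*]/KH = 16.6×10^-6 / 3.162×10^-2 = 5.25×10^-4 atm = 525 μatm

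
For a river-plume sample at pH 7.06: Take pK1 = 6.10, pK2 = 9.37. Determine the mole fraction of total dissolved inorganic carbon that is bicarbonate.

α₁ = 0.897

α₁ = 1 / (1 + [H⁺]/K1 + K2/[H⁺]) = 1 / (1 + 10^-0.96 + 10^-2.31)
   = 1 / (1 + 0.10965 + 0.0048978) = 1/1.1145 = 0.8972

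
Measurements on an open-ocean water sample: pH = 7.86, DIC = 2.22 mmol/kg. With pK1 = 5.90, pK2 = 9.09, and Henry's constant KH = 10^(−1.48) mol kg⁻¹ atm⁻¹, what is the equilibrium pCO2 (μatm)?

pCO2 = 687 μatm

α₀ = 1 / (1 + K1/[H⁺] + K1K2/[H⁺]²) = 1 / (1 + 10^+1.96 + 10^+0.73)
   = 1 / (1 + 91.201 + 5.3703) = 1/97.571 = 0.01025
[CO2*] = α₀ × DIC = 0.01025 × 2.22 = 0.02275 mmol/kg
pCO2 = [CO2*]/KH = 2.275×10^-5 / 3.311×10^-2 = 687 μatm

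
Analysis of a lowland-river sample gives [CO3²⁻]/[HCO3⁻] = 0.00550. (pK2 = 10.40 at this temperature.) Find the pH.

From K2 = [H⁺][CO3²⁻]/[HCO3⁻]:  pH = pK2 + log₁₀([CO3²⁻]/[HCO3⁻])
log₁₀(0.00550) = -2.260
pH = 10.40 + (-2.260) = 8.14

pH = 8.14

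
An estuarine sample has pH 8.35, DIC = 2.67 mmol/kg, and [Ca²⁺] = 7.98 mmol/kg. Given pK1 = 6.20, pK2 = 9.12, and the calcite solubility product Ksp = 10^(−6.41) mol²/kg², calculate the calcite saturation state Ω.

α₂ = 1 / (1 + [H⁺]/K2 + [H⁺]²/(K1K2)) = 1 / (1 + 10^+0.77 + 10^-1.38)
   = 1 / (1 + 5.8884 + 0.041687) = 1/6.9301 = 0.1443
[CO3²⁻] = α₂ × DIC = 0.1443 × 2.67 = 0.3853 mmol/kg
Ksp = 10^(−6.41) = 3.890×10^-7
Ω = [Ca²⁺][CO3²⁻]/Ksp = (7.98×10^-3)(3.853×10^-4) / 3.890×10^-7 = 7.90

Ω = 7.90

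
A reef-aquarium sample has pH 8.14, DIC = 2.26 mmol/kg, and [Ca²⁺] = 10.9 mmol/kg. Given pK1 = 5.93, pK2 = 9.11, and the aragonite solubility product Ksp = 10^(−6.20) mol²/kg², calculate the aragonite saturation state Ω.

Ω = 3.76

α₂ = 1 / (1 + [H⁺]/K2 + [H⁺]²/(K1K2)) = 1 / (1 + 10^+0.97 + 10^-1.24)
   = 1 / (1 + 9.3325 + 0.057544) = 1/10.390 = 0.09625
[CO3²⁻] = α₂ × DIC = 0.09625 × 2.26 = 0.2175 mmol/kg
Ksp = 10^(−6.20) = 6.310×10^-7
Ω = [Ca²⁺][CO3²⁻]/Ksp = (10.9×10^-3)(2.175×10^-4) / 6.310×10^-7 = 3.76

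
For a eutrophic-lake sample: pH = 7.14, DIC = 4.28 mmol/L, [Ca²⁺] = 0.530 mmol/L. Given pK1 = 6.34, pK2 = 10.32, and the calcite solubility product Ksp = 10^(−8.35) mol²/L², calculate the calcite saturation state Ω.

α₂ = 1 / (1 + [H⁺]/K2 + [H⁺]²/(K1K2)) = 1 / (1 + 10^+3.18 + 10^+2.38)
   = 1 / (1 + 1513.6 + 239.88) = 1/1754.4 = 0.0005700
[CO3²⁻] = α₂ × DIC = 0.0005700 × 4.28 = 0.002440 mmol/L = 2.440 μmol/L
Ksp = 10^(−8.35) = 4.467×10^-9
Ω = [Ca²⁺][CO3²⁻]/Ksp = (0.530×10^-3)(2.440×10^-6) / 4.467×10^-9 = 0.289

Ω = 0.289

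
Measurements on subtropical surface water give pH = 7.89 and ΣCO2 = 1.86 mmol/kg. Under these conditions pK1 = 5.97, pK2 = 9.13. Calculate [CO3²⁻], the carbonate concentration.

α₂ = 1 / (1 + [H⁺]/K2 + [H⁺]²/(K1K2)) = 1 / (1 + 10^+1.24 + 10^-0.68)
   = 1 / (1 + 17.378 + 0.20893) = 1/18.587 = 0.05380
[CO3²⁻] = α₂ × DIC = 0.05380 × 1.86 = 0.100 mmol/kg

[CO3²⁻] = 0.100 mmol/kg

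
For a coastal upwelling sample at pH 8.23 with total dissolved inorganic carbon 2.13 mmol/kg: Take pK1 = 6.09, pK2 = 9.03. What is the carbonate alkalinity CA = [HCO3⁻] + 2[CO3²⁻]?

CA = [HCO3⁻] + 2[CO3²⁻] = (α₁ + 2α₂)·DIC
At pH 8.23: [H⁺]/K1 = 10^-2.14 = 0.0072444, K2/[H⁺] = 10^-0.80 = 0.15849
α₁ = 1/(1 + 0.0072444 + 0.15849) = 1/1.1657 = 0.8578; α₂ = α₁·K2/[H⁺] = 0.1360
α₁ + 2α₂ = 1.1297
CA = 1.1297 × 2.13 = 2.41 mmol/kg

CA = 2.41 mmol/kg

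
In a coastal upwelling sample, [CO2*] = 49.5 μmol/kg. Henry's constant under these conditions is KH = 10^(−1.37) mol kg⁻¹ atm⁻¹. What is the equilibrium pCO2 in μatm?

KH = 10^(−1.37) = 4.266×10^-2 mol kg⁻¹ atm⁻¹
pCO2 = [CO2*]/KH = 49.5×10^-6 / 4.266×10^-2 = 1.16×10^-3 atm = 1160 μatm

pCO2 = 1160 μatm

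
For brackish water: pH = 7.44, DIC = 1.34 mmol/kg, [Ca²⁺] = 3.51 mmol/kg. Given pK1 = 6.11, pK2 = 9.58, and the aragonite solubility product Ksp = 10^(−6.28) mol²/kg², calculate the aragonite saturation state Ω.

α₂ = 1 / (1 + [H⁺]/K2 + [H⁺]²/(K1K2)) = 1 / (1 + 10^+2.14 + 10^+0.81)
   = 1 / (1 + 138.04 + 6.4565) = 1/145.49 = 0.006873
[CO3²⁻] = α₂ × DIC = 0.006873 × 1.34 = 0.009210 mmol/kg = 9.210 μmol/kg
Ksp = 10^(−6.28) = 5.248×10^-7
Ω = [Ca²⁺][CO3²⁻]/Ksp = (3.51×10^-3)(9.210×10^-6) / 5.248×10^-7 = 0.0616

Ω = 0.0616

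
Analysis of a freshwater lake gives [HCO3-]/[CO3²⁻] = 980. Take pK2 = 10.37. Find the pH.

From K2 = [H⁺][CO3²⁻]/[HCO3-]:  pH = pK2 − log₁₀([HCO3-]/[CO3²⁻])
log₁₀(980) = +2.991
pH = 10.37 − (+2.991) = 7.38

pH = 7.38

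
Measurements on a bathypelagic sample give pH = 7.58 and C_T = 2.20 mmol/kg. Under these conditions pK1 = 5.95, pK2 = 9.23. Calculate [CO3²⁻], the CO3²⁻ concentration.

α₂ = 1 / (1 + [H⁺]/K2 + [H⁺]²/(K1K2)) = 1 / (1 + 10^+1.65 + 10^+0.02)
   = 1 / (1 + 44.668 + 1.0471) = 1/46.715 = 0.02141
[CO3²⁻] = α₂ × DIC = 0.02141 × 2.20 = 0.0471 mmol/kg

[CO3²⁻] = 0.0471 mmol/kg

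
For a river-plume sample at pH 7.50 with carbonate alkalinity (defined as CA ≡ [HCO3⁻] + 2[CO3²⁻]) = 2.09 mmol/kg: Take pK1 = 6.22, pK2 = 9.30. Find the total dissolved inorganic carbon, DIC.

DIC = 2.16 mmol/kg

CA = [HCO3⁻] + 2[CO3²⁻] = (α₁ + 2α₂)·DIC
At pH 7.50: [H⁺]/K1 = 10^-1.28 = 0.052481, K2/[H⁺] = 10^-1.80 = 0.015849
α₁ = 1/(1 + 0.052481 + 0.015849) = 1/1.0683 = 0.9360; α₂ = α₁·K2/[H⁺] = 0.01484
α₁ + 2α₂ = 0.9657
DIC = CA / (α₁ + 2α₂) = 2.09 / 0.9657 = 2.16 mmol/kg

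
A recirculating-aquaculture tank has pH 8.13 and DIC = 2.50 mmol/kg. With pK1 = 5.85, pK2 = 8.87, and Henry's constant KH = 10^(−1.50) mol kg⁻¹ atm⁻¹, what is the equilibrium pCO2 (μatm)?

α₀ = 1 / (1 + K1/[H⁺] + K1K2/[H⁺]²) = 1 / (1 + 10^+2.28 + 10^+1.54)
   = 1 / (1 + 190.55 + 34.674) = 1/226.22 = 0.004420
[CO2*] = α₀ × DIC = 0.004420 × 2.50 = 0.01105 mmol/kg = 11.05 μmol/kg
pCO2 = [CO2*]/KH = 1.105×10^-5 / 3.162×10^-2 = 349 μatm

pCO2 = 349 μatm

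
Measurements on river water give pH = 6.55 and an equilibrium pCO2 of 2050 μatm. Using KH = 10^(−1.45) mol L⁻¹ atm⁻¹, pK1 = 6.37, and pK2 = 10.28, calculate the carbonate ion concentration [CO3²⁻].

[CO3²⁻] = 0.0205 μmol/L

[CO2*] = KH · pCO2 = 10^(−1.45) × 2050×10^-6 = 7.274×10^-5 mol/L
α₀ = 1/(1 + K1/[H⁺] + K1K2/[H⁺]²) = 1/(1 + 10^+0.18 + 10^-3.55) = 0.3978
DIC = [CO2*]/α₀ = 7.274×10^-5 / 0.3978 = 0.1828 mmol/L
[CO3²⁻] = α₂·DIC; α₂ = 0.0001121, so [CO3²⁻] = 0.0001121 × 0.1828 = 2.05×10^-5 mmol/L = 0.0205 μmol/L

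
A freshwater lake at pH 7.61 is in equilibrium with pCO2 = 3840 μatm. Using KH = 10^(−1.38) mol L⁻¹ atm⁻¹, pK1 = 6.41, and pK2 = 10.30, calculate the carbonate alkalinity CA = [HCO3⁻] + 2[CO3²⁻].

[CO2*] = KH · pCO2 = 10^(−1.38) × 3840×10^-6 = 1.601×10^-4 mol/L
α₀ = 1/(1 + K1/[H⁺] + K1K2/[H⁺]²) = 1/(1 + 10^+1.20 + 10^-1.49) = 0.05924
DIC = [CO2*]/α₀ = 1.601×10^-4 / 0.05924 = 2.702 mmol/L
CA = (α₁ + 2α₂)·DIC = (0.9388 + 2×0.001917) × 2.702 = 2.55 mmol/L

CA = 2.55 mmol/L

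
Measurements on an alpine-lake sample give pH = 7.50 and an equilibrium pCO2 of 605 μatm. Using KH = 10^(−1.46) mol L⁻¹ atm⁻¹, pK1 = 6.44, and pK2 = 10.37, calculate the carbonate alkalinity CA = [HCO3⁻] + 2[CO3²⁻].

CA = 0.242 mmol/L

[CO2*] = KH · pCO2 = 10^(−1.46) × 605×10^-6 = 2.098×10^-5 mol/L
α₀ = 1/(1 + K1/[H⁺] + K1K2/[H⁺]²) = 1/(1 + 10^+1.06 + 10^-1.81) = 0.08002
DIC = [CO2*]/α₀ = 2.098×10^-5 / 0.08002 = 0.2622 mmol/L
CA = (α₁ + 2α₂)·DIC = (0.9187 + 2×0.001239) × 0.2622 = 0.242 mmol/L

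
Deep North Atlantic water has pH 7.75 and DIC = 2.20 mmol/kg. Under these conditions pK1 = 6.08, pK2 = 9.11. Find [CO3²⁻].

α₂ = 1 / (1 + [H⁺]/K2 + [H⁺]²/(K1K2)) = 1 / (1 + 10^+1.36 + 10^-0.31)
   = 1 / (1 + 22.909 + 0.48978) = 1/24.398 = 0.04099
[CO3²⁻] = α₂ × DIC = 0.04099 × 2.20 = 0.0902 mmol/kg

[CO3²⁻] = 0.0902 mmol/kg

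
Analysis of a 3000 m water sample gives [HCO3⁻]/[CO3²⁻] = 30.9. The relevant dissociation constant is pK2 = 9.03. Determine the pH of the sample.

From K2 = [H⁺][CO3²⁻]/[HCO3⁻]:  pH = pK2 − log₁₀([HCO3⁻]/[CO3²⁻])
log₁₀(30.9) = +1.490
pH = 9.03 − (+1.490) = 7.54

pH = 7.54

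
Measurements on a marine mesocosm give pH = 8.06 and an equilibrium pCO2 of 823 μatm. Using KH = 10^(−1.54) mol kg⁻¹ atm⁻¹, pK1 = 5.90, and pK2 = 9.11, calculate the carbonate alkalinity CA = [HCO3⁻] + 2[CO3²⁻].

CA = 4.04 mmol/kg

[CO2*] = KH · pCO2 = 10^(−1.54) × 823×10^-6 = 2.374×10^-5 mol/kg
α₀ = 1/(1 + K1/[H⁺] + K1K2/[H⁺]²) = 1/(1 + 10^+2.16 + 10^+1.11) = 0.006312
DIC = [CO2*]/α₀ = 2.374×10^-5 / 0.006312 = 3.760 mmol/kg
CA = (α₁ + 2α₂)·DIC = (0.9124 + 2×0.08132) × 3.760 = 4.04 mmol/kg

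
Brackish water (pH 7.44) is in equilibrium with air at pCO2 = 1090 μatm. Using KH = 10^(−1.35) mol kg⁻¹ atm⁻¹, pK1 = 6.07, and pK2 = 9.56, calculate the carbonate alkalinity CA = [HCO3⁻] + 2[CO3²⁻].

CA = 1.16 mmol/kg

[CO2*] = KH · pCO2 = 10^(−1.35) × 1090×10^-6 = 4.869×10^-5 mol/kg
α₀ = 1/(1 + K1/[H⁺] + K1K2/[H⁺]²) = 1/(1 + 10^+1.37 + 10^-0.75) = 0.04062
DIC = [CO2*]/α₀ = 4.869×10^-5 / 0.04062 = 1.199 mmol/kg
CA = (α₁ + 2α₂)·DIC = (0.9522 + 2×0.007223) × 1.199 = 1.16 mmol/kg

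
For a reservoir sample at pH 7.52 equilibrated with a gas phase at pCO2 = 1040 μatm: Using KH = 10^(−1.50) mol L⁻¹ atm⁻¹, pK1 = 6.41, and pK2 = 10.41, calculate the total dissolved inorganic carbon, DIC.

DIC = 0.457 mmol/L

[CO2*] = KH · pCO2 = 10^(−1.50) × 1040×10^-6 = 3.289×10^-5 mol/L
α₀ = 1/(1 + K1/[H⁺] + K1K2/[H⁺]²) = 1/(1 + 10^+1.11 + 10^-1.78) = 0.07195
DIC = [CO2*]/α₀ = 3.289×10^-5 / 0.07195 = 0.457 mmol/L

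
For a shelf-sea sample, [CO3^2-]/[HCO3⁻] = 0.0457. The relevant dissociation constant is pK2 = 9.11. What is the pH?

pH = 7.77

From K2 = [H⁺][CO3^2-]/[HCO3⁻]:  pH = pK2 + log₁₀([CO3^2-]/[HCO3⁻])
log₁₀(0.0457) = -1.340
pH = 9.11 + (-1.340) = 7.77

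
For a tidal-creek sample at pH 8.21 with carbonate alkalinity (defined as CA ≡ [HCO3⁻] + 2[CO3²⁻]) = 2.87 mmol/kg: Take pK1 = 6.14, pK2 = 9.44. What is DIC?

DIC = 2.74 mmol/kg

CA = [HCO3⁻] + 2[CO3²⁻] = (α₁ + 2α₂)·DIC
At pH 8.21: [H⁺]/K1 = 10^-2.07 = 0.0085114, K2/[H⁺] = 10^-1.23 = 0.058884
α₁ = 1/(1 + 0.0085114 + 0.058884) = 1/1.0674 = 0.9369; α₂ = α₁·K2/[H⁺] = 0.05517
α₁ + 2α₂ = 1.0472
DIC = CA / (α₁ + 2α₂) = 2.87 / 1.0472 = 2.74 mmol/kg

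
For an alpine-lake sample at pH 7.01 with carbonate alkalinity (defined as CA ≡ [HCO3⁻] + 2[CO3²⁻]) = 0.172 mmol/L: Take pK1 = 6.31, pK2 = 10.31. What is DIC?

DIC = 0.206 mmol/L

CA = [HCO3⁻] + 2[CO3²⁻] = (α₁ + 2α₂)·DIC
At pH 7.01: [H⁺]/K1 = 10^-0.70 = 0.19953, K2/[H⁺] = 10^-3.30 = 0.00050119
α₁ = 1/(1 + 0.19953 + 0.00050119) = 1/1.2000 = 0.8333; α₂ = α₁·K2/[H⁺] = 0.0004176
α₁ + 2α₂ = 0.8341
DIC = CA / (α₁ + 2α₂) = 0.172 / 0.8341 = 0.206 mmol/L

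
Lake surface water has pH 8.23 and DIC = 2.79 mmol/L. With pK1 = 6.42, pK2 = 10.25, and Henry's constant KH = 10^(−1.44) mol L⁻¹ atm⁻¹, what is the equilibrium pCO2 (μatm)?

α₀ = 1 / (1 + K1/[H⁺] + K1K2/[H⁺]²) = 1 / (1 + 10^+1.81 + 10^-0.21)
   = 1 / (1 + 64.565 + 0.61660) = 1/66.182 = 0.01511
[CO2*] = α₀ × DIC = 0.01511 × 2.79 = 0.04216 mmol/L
pCO2 = [CO2*]/KH = 4.216×10^-5 / 3.631×10^-2 = 1160 μatm

pCO2 = 1160 μatm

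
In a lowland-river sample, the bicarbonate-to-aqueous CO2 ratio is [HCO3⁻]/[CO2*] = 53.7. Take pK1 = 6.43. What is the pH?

From K1 = [H⁺][HCO3⁻]/[CO2*]:  pH = pK1 + log₁₀([HCO3⁻]/[CO2*])
log₁₀(53.7) = +1.730
pH = 6.43 + (+1.730) = 8.16

pH = 8.16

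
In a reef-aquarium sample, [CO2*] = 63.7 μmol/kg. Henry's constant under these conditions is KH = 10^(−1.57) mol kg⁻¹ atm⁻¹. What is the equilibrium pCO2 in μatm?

pCO2 = 2370 μatm

KH = 10^(−1.57) = 2.692×10^-2 mol kg⁻¹ atm⁻¹
pCO2 = [CO2*]/KH = 63.7×10^-6 / 2.692×10^-2 = 2.37×10^-3 atm = 2370 μatm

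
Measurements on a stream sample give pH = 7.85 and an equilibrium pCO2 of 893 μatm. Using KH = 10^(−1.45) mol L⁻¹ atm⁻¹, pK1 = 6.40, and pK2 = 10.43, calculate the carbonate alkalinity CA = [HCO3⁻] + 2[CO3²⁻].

CA = 0.898 mmol/L

[CO2*] = KH · pCO2 = 10^(−1.45) × 893×10^-6 = 3.168×10^-5 mol/L
α₀ = 1/(1 + K1/[H⁺] + K1K2/[H⁺]²) = 1/(1 + 10^+1.45 + 10^-1.13) = 0.03418
DIC = [CO2*]/α₀ = 3.168×10^-5 / 0.03418 = 0.9270 mmol/L
CA = (α₁ + 2α₂)·DIC = (0.9633 + 2×0.002534) × 0.9270 = 0.898 mmol/L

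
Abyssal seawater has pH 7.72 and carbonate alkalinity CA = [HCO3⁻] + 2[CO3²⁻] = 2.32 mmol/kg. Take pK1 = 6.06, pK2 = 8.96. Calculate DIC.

DIC = 2.25 mmol/kg

CA = [HCO3⁻] + 2[CO3²⁻] = (α₁ + 2α₂)·DIC
At pH 7.72: [H⁺]/K1 = 10^-1.66 = 0.021878, K2/[H⁺] = 10^-1.24 = 0.057544
α₁ = 1/(1 + 0.021878 + 0.057544) = 1/1.0794 = 0.9264; α₂ = α₁·K2/[H⁺] = 0.05331
α₁ + 2α₂ = 1.0330
DIC = CA / (α₁ + 2α₂) = 2.32 / 1.0330 = 2.25 mmol/kg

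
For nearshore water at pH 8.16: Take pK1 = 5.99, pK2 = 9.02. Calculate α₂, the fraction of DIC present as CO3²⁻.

α₂ = 0.121

α₂ = 1 / (1 + [H⁺]/K2 + [H⁺]²/(K1K2)) = 1 / (1 + 10^+0.86 + 10^-1.31)
   = 1 / (1 + 7.2444 + 0.048978) = 1/8.2933 = 0.1206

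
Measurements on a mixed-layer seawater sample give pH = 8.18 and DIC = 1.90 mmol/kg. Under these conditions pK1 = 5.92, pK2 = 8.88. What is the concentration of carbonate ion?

α₂ = 1 / (1 + [H⁺]/K2 + [H⁺]²/(K1K2)) = 1 / (1 + 10^+0.70 + 10^-1.56)
   = 1 / (1 + 5.0119 + 0.027542) = 1/6.0394 = 0.1656
[CO3²⁻] = α₂ × DIC = 0.1656 × 1.90 = 0.315 mmol/kg

[CO3²⁻] = 0.315 mmol/kg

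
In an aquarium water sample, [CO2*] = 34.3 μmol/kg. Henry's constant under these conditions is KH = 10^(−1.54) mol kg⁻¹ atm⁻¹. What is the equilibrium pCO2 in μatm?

KH = 10^(−1.54) = 2.884×10^-2 mol kg⁻¹ atm⁻¹
pCO2 = [CO2*]/KH = 34.3×10^-6 / 2.884×10^-2 = 1.19×10^-3 atm = 1190 μatm

pCO2 = 1190 μatm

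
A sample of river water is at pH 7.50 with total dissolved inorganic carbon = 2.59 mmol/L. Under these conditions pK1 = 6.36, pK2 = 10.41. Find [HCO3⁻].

[HCO3⁻] = 2.41 mmol/L

α₁ = 1 / (1 + [H⁺]/K1 + K2/[H⁺]) = 1 / (1 + 10^-1.14 + 10^-2.91)
   = 1 / (1 + 0.072444 + 0.0012303) = 1/1.0737 = 0.9314
[HCO3⁻] = α₁ × DIC = 0.9314 × 2.59 = 2.41 mmol/L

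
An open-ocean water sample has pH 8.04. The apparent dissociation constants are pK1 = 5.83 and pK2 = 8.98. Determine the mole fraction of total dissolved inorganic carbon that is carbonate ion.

α₂ = 1 / (1 + [H⁺]/K2 + [H⁺]²/(K1K2)) = 1 / (1 + 10^+0.94 + 10^-1.27)
   = 1 / (1 + 8.7096 + 0.053703) = 1/9.7633 = 0.1024

α₂ = 0.102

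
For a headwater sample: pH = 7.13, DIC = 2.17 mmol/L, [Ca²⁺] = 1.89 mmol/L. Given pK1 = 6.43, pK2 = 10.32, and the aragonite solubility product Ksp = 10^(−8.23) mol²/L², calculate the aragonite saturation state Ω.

α₂ = 1 / (1 + [H⁺]/K2 + [H⁺]²/(K1K2)) = 1 / (1 + 10^+3.19 + 10^+2.49)
   = 1 / (1 + 1548.8 + 309.03) = 1/1858.8 = 0.0005380
[CO3²⁻] = α₂ × DIC = 0.0005380 × 2.17 = 0.001167 mmol/L = 1.167 μmol/L
Ksp = 10^(−8.23) = 5.888×10^-9
Ω = [Ca²⁺][CO3²⁻]/Ksp = (1.89×10^-3)(1.167×10^-6) / 5.888×10^-9 = 0.375

Ω = 0.375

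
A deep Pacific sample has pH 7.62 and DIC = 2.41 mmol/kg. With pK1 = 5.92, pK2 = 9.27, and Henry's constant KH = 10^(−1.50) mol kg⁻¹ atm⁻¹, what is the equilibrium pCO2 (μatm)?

α₀ = 1 / (1 + K1/[H⁺] + K1K2/[H⁺]²) = 1 / (1 + 10^+1.70 + 10^+0.05)
   = 1 / (1 + 50.119 + 1.1220) = 1/52.241 = 0.01914
[CO2*] = α₀ × DIC = 0.01914 × 2.41 = 0.04613 mmol/kg
pCO2 = [CO2*]/KH = 4.613×10^-5 / 3.162×10^-2 = 1460 μatm

pCO2 = 1460 μatm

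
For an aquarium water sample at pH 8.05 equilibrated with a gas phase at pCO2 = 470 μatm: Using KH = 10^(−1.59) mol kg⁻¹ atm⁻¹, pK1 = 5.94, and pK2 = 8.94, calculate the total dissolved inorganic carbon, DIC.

DIC = 1.77 mmol/kg

[CO2*] = KH · pCO2 = 10^(−1.59) × 470×10^-6 = 1.208×10^-5 mol/kg
α₀ = 1/(1 + K1/[H⁺] + K1K2/[H⁺]²) = 1/(1 + 10^+2.11 + 10^+1.22) = 0.006830
DIC = [CO2*]/α₀ = 1.208×10^-5 / 0.006830 = 1.77 mmol/kg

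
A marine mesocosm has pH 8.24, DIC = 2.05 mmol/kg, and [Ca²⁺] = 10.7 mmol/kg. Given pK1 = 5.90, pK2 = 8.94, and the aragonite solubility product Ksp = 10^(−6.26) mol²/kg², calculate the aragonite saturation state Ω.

α₂ = 1 / (1 + [H⁺]/K2 + [H⁺]²/(K1K2)) = 1 / (1 + 10^+0.70 + 10^-1.64)
   = 1 / (1 + 5.0119 + 0.022909) = 1/6.0348 = 0.1657
[CO3²⁻] = α₂ × DIC = 0.1657 × 2.05 = 0.3397 mmol/kg
Ksp = 10^(−6.26) = 5.495×10^-7
Ω = [Ca²⁺][CO3²⁻]/Ksp = (10.7×10^-3)(3.397×10^-4) / 5.495×10^-7 = 6.61

Ω = 6.61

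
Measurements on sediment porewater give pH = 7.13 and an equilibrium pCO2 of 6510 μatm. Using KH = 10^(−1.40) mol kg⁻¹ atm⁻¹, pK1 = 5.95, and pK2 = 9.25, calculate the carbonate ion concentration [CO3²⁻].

[CO3²⁻] = 0.0298 mmol/kg

[CO2*] = KH · pCO2 = 10^(−1.40) × 6510×10^-6 = 2.592×10^-4 mol/kg
α₀ = 1/(1 + K1/[H⁺] + K1K2/[H⁺]²) = 1/(1 + 10^+1.18 + 10^-0.94) = 0.06154
DIC = [CO2*]/α₀ = 2.592×10^-4 / 0.06154 = 4.212 mmol/kg
[CO3²⁻] = α₂·DIC; α₂ = 0.007065, so [CO3²⁻] = 0.007065 × 4.212 = 0.0298 mmol/kg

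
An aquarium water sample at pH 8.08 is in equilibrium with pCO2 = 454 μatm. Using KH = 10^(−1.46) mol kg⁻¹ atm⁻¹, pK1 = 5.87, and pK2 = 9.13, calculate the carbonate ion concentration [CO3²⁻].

[CO2*] = KH · pCO2 = 10^(−1.46) × 454×10^-6 = 1.574×10^-5 mol/kg
α₀ = 1/(1 + K1/[H⁺] + K1K2/[H⁺]²) = 1/(1 + 10^+2.21 + 10^+1.16) = 0.005630
DIC = [CO2*]/α₀ = 1.574×10^-5 / 0.005630 = 2.796 mmol/kg
[CO3²⁻] = α₂·DIC; α₂ = 0.08137, so [CO3²⁻] = 0.08137 × 2.796 = 0.228 mmol/kg

[CO3²⁻] = 0.228 mmol/kg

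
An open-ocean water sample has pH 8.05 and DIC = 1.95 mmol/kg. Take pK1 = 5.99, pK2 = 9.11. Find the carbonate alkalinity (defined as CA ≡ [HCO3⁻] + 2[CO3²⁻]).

CA = 2.09 mmol/kg

CA = [HCO3⁻] + 2[CO3²⁻] = (α₁ + 2α₂)·DIC
At pH 8.05: [H⁺]/K1 = 10^-2.06 = 0.0087096, K2/[H⁺] = 10^-1.06 = 0.087096
α₁ = 1/(1 + 0.0087096 + 0.087096) = 1/1.0958 = 0.9126; α₂ = α₁·K2/[H⁺] = 0.07948
α₁ + 2α₂ = 1.0715
CA = 1.0715 × 1.95 = 2.09 mmol/kg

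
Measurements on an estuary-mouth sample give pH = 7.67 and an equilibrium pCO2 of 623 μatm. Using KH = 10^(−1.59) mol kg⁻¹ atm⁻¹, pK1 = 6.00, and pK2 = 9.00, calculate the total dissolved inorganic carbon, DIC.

[CO2*] = KH · pCO2 = 10^(−1.59) × 623×10^-6 = 1.601×10^-5 mol/kg
α₀ = 1/(1 + K1/[H⁺] + K1K2/[H⁺]²) = 1/(1 + 10^+1.67 + 10^+0.34) = 0.02002
DIC = [CO2*]/α₀ = 1.601×10^-5 / 0.02002 = 0.800 mmol/kg

DIC = 0.800 mmol/kg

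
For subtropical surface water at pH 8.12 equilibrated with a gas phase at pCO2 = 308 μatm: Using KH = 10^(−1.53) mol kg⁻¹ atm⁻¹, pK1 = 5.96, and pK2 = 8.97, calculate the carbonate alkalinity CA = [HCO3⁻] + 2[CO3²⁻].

[CO2*] = KH · pCO2 = 10^(−1.53) × 308×10^-6 = 9.090×10^-6 mol/kg
α₀ = 1/(1 + K1/[H⁺] + K1K2/[H⁺]²) = 1/(1 + 10^+2.16 + 10^+1.31) = 0.006025
DIC = [CO2*]/α₀ = 9.090×10^-6 / 0.006025 = 1.509 mmol/kg
CA = (α₁ + 2α₂)·DIC = (0.8709 + 2×0.1230) × 1.509 = 1.69 mmol/kg

CA = 1.69 mmol/kg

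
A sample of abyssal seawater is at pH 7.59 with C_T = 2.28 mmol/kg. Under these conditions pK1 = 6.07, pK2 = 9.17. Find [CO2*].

α₀ = 1 / (1 + K1/[H⁺] + K1K2/[H⁺]²) = 1 / (1 + 10^+1.52 + 10^-0.06)
   = 1 / (1 + 33.113 + 0.87096) = 1/34.984 = 0.02858
[CO2*] = α₀ × DIC = 0.02858 × 2.28 = 0.0652 mmol/kg

[CO2*] = 0.0652 mmol/kg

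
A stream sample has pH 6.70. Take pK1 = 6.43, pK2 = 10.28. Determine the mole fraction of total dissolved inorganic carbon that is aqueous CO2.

α₀ = 1 / (1 + K1/[H⁺] + K1K2/[H⁺]²) = 1 / (1 + 10^+0.27 + 10^-3.31)
   = 1 / (1 + 1.8621 + 0.00048978) = 1/2.8626 = 0.3493

α₀ = 0.349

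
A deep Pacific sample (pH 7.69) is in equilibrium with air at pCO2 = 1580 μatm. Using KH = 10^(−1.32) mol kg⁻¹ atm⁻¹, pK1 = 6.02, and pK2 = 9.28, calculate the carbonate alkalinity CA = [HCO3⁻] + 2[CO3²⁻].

CA = 3.72 mmol/kg

[CO2*] = KH · pCO2 = 10^(−1.32) × 1580×10^-6 = 7.562×10^-5 mol/kg
α₀ = 1/(1 + K1/[H⁺] + K1K2/[H⁺]²) = 1/(1 + 10^+1.67 + 10^+0.08) = 0.02042
DIC = [CO2*]/α₀ = 7.562×10^-5 / 0.02042 = 3.704 mmol/kg
CA = (α₁ + 2α₂)·DIC = (0.9550 + 2×0.02455) × 3.704 = 3.72 mmol/kg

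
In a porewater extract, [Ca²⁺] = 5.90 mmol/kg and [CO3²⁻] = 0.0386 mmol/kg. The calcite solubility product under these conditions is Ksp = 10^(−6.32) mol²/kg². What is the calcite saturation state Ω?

Ksp = 10^(−6.32) = 4.786×10^-7
Ω = [Ca²⁺][CO3²⁻]/Ksp = (5.90×10^-3)(0.0386×10^-3) / 4.786×10^-7 = 0.476

Ω = 0.476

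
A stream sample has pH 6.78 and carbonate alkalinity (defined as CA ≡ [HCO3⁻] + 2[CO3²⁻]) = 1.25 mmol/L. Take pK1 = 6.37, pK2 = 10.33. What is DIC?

CA = [HCO3⁻] + 2[CO3²⁻] = (α₁ + 2α₂)·DIC
At pH 6.78: [H⁺]/K1 = 10^-0.41 = 0.38905, K2/[H⁺] = 10^-3.55 = 0.00028184
α₁ = 1/(1 + 0.38905 + 0.00028184) = 1/1.3893 = 0.7198; α₂ = α₁·K2/[H⁺] = 0.0002029
α₁ + 2α₂ = 0.7202
DIC = CA / (α₁ + 2α₂) = 1.25 / 0.7202 = 1.74 mmol/L

DIC = 1.74 mmol/L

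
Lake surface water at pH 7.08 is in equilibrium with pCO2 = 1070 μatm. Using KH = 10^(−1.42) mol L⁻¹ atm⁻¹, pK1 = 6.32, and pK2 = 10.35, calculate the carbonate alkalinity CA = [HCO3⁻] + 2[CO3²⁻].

[CO2*] = KH · pCO2 = 10^(−1.42) × 1070×10^-6 = 4.068×10^-5 mol/L
α₀ = 1/(1 + K1/[H⁺] + K1K2/[H⁺]²) = 1/(1 + 10^+0.76 + 10^-2.51) = 0.1480
DIC = [CO2*]/α₀ = 4.068×10^-5 / 0.1480 = 0.2749 mmol/L
CA = (α₁ + 2α₂)·DIC = (0.8516 + 2×0.0004573) × 0.2749 = 0.234 mmol/L

CA = 0.234 mmol/L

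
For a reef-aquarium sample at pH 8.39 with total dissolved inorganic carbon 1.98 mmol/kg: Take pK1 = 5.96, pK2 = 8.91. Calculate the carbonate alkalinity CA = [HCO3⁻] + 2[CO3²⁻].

CA = [HCO3⁻] + 2[CO3²⁻] = (α₁ + 2α₂)·DIC
At pH 8.39: [H⁺]/K1 = 10^-2.43 = 0.0037154, K2/[H⁺] = 10^-0.52 = 0.30200
α₁ = 1/(1 + 0.0037154 + 0.30200) = 1/1.3057 = 0.7659; α₂ = α₁·K2/[H⁺] = 0.2313
α₁ + 2α₂ = 1.2284
CA = 1.2284 × 1.98 = 2.43 mmol/kg

CA = 2.43 mmol/kg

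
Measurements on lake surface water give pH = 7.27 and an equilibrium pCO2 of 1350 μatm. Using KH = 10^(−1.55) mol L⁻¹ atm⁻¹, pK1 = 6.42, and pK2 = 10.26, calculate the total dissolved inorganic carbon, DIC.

[CO2*] = KH · pCO2 = 10^(−1.55) × 1350×10^-6 = 3.805×10^-5 mol/L
α₀ = 1/(1 + K1/[H⁺] + K1K2/[H⁺]²) = 1/(1 + 10^+0.85 + 10^-2.14) = 0.1237
DIC = [CO2*]/α₀ = 3.805×10^-5 / 0.1237 = 0.308 mmol/L

DIC = 0.308 mmol/L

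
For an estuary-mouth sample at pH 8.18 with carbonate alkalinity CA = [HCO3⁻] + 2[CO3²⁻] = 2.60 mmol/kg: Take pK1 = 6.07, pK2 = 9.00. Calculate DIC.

DIC = 2.31 mmol/kg

CA = [HCO3⁻] + 2[CO3²⁻] = (α₁ + 2α₂)·DIC
At pH 8.18: [H⁺]/K1 = 10^-2.11 = 0.0077625, K2/[H⁺] = 10^-0.82 = 0.15136
α₁ = 1/(1 + 0.0077625 + 0.15136) = 1/1.1591 = 0.8627; α₂ = α₁·K2/[H⁺] = 0.1306
α₁ + 2α₂ = 1.1239
DIC = CA / (α₁ + 2α₂) = 2.60 / 1.1239 = 2.31 mmol/kg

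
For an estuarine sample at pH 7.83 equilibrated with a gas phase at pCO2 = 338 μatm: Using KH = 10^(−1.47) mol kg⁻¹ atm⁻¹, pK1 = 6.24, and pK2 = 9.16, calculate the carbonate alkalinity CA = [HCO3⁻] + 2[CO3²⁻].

CA = 0.487 mmol/kg

[CO2*] = KH · pCO2 = 10^(−1.47) × 338×10^-6 = 1.145×10^-5 mol/kg
α₀ = 1/(1 + K1/[H⁺] + K1K2/[H⁺]²) = 1/(1 + 10^+1.59 + 10^+0.26) = 0.02397
DIC = [CO2*]/α₀ = 1.145×10^-5 / 0.02397 = 0.4779 mmol/kg
CA = (α₁ + 2α₂)·DIC = (0.9324 + 2×0.04361) × 0.4779 = 0.487 mmol/kg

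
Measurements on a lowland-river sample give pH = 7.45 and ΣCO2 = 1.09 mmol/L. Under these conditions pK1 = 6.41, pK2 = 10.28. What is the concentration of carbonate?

[CO3²⁻] = 1.48 μmol/L

α₂ = 1 / (1 + [H⁺]/K2 + [H⁺]²/(K1K2)) = 1 / (1 + 10^+2.83 + 10^+1.79)
   = 1 / (1 + 676.08 + 61.660) = 1/738.74 = 0.001354
[CO3²⁻] = α₂ × DIC = 0.001354 × 1.09 = 0.00148 mmol/L = 1.48 μmol/L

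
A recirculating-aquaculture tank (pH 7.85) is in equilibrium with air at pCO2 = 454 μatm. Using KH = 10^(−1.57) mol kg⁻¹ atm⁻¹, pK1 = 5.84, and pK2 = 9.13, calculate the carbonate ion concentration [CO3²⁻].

[CO3²⁻] = 0.0656 mmol/kg

[CO2*] = KH · pCO2 = 10^(−1.57) × 454×10^-6 = 1.222×10^-5 mol/kg
α₀ = 1/(1 + K1/[H⁺] + K1K2/[H⁺]²) = 1/(1 + 10^+2.01 + 10^+0.73) = 0.009200
DIC = [CO2*]/α₀ = 1.222×10^-5 / 0.009200 = 1.328 mmol/kg
[CO3²⁻] = α₂·DIC; α₂ = 0.04941, so [CO3²⁻] = 0.04941 × 1.328 = 0.0656 mmol/kg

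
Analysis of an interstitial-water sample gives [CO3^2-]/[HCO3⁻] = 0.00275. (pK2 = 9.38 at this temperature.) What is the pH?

From K2 = [H⁺][CO3^2-]/[HCO3⁻]:  pH = pK2 + log₁₀([CO3^2-]/[HCO3⁻])
log₁₀(0.00275) = -2.561
pH = 9.38 + (-2.561) = 6.82

pH = 6.82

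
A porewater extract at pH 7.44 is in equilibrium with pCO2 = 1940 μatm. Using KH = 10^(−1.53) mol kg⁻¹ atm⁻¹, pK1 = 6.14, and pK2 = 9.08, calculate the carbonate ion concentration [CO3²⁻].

[CO2*] = KH · pCO2 = 10^(−1.53) × 1940×10^-6 = 5.725×10^-5 mol/kg
α₀ = 1/(1 + K1/[H⁺] + K1K2/[H⁺]²) = 1/(1 + 10^+1.30 + 10^-0.34) = 0.04671
DIC = [CO2*]/α₀ = 5.725×10^-5 / 0.04671 = 1.226 mmol/kg
[CO3²⁻] = α₂·DIC; α₂ = 0.02135, so [CO3²⁻] = 0.02135 × 1.226 = 0.0262 mmol/kg

[CO3²⁻] = 0.0262 mmol/kg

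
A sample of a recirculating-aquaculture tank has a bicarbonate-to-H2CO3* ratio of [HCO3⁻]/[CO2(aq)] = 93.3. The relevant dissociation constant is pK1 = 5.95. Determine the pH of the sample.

pH = 7.92

From K1 = [H⁺][HCO3⁻]/[CO2(aq)]:  pH = pK1 + log₁₀([HCO3⁻]/[CO2(aq)])
log₁₀(93.3) = +1.970
pH = 5.95 + (+1.970) = 7.92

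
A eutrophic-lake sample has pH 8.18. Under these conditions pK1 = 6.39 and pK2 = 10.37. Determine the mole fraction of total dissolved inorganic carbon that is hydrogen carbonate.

α₁ = 1 / (1 + [H⁺]/K1 + K2/[H⁺]) = 1 / (1 + 10^-1.79 + 10^-2.19)
   = 1 / (1 + 0.016218 + 0.0064565) = 1/1.0227 = 0.9778

α₁ = 0.978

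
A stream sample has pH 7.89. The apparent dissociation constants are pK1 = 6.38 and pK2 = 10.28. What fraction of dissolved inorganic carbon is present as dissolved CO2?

α₀ = 0.0299

α₀ = 1 / (1 + K1/[H⁺] + K1K2/[H⁺]²) = 1 / (1 + 10^+1.51 + 10^-0.88)
   = 1 / (1 + 32.359 + 0.13183) = 1/33.491 = 0.02986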